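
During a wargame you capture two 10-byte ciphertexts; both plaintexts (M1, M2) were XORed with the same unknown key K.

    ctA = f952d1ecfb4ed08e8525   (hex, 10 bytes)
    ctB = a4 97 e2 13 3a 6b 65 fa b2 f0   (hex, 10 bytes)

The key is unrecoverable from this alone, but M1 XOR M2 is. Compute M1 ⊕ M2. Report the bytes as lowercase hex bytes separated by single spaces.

5d c5 33 ff c1 25 b5 74 37 d5

ctA ⊕ ctB = (M1 ⊕ K) ⊕ (M2 ⊕ K) = M1 ⊕ M2 — the shared key cancels under XOR.
249 XOR 164 =  93
 82 XOR 151 = 197
209 XOR 226 =  51
236 XOR  19 = 255
251 XOR  58 = 193
 78 XOR 107 =  37
208 XOR 101 = 181
142 XOR 250 = 116
133 XOR 178 =  55
 37 XOR 240 = 213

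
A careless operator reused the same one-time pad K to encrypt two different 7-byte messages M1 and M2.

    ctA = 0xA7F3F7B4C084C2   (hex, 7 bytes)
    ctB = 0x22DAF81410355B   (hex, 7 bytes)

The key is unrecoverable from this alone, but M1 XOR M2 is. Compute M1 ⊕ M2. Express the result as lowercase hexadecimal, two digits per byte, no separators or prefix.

ctA ⊕ ctB = (M1 ⊕ K) ⊕ (M2 ⊕ K) = M1 ⊕ M2 — the shared key cancels under XOR.
byte 0: 167 xor  34 = 133
byte 1: 243 xor 218 =  41
byte 2: 247 xor 248 =  15
byte 3: 180 xor  20 = 160
byte 4: 192 xor  16 = 208
byte 5: 132 xor  53 = 177
byte 6: 194 xor  91 = 153

85290fa0d0b199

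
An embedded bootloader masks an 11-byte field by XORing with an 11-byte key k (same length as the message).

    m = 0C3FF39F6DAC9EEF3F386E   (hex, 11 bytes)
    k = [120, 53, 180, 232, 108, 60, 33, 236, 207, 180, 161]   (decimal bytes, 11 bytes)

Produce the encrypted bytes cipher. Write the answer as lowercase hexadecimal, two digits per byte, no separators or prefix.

XOR is its own inverse, so applying the key byte-wise gives the result directly.
byte 0:  12 XOR 120 = 116
byte 1:  63 XOR  53 =  10
byte 2: 243 XOR 180 =  71
byte 3: 159 XOR 232 = 119
byte 4: 109 XOR 108 =   1
byte 5: 172 XOR  60 = 144
byte 6: 158 XOR  33 = 191
byte 7: 239 XOR 236 =   3
byte 8:  63 XOR 207 = 240
byte 9:  56 XOR 180 = 140
byte 10: 110 XOR 161 = 207

740a47770190bf03f08ccf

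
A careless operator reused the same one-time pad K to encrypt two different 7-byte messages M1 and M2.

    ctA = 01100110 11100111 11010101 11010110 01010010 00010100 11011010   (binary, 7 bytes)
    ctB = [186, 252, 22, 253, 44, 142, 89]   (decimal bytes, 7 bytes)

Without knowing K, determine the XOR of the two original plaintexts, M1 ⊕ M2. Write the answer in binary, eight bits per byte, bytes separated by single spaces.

11011100 00011011 11000011 00101011 01111110 10011010 10000011

ctA ⊕ ctB = (M1 ⊕ K) ⊕ (M2 ⊕ K) = M1 ⊕ M2 — the shared key cancels under XOR.
01100110 ⊕ 10111010 = 11011100
11100111 ⊕ 11111100 = 00011011
11010101 ⊕ 00010110 = 11000011
11010110 ⊕ 11111101 = 00101011
01010010 ⊕ 00101100 = 01111110
00010100 ⊕ 10001110 = 10011010
11011010 ⊕ 01011001 = 10000011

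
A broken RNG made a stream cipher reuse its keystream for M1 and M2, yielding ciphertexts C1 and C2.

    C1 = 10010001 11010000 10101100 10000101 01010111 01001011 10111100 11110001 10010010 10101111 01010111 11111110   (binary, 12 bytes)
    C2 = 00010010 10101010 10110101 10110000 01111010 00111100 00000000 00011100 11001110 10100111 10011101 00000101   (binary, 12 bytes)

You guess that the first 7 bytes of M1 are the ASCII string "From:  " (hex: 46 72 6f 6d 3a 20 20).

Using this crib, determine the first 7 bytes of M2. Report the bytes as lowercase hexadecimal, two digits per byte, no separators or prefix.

c508765817579c

First, C1 ⊕ C2 = (M1 ⊕ K) ⊕ (M2 ⊕ K) = M1 ⊕ M2, so the key drops out. Then M2 = (M1 ⊕ M2) ⊕ M1 over the first 7 bytes.
byte 0: (91 ⊕ 12) ⊕ 46 = 83 ⊕ 46 = c5
byte 1: (d0 ⊕ aa) ⊕ 72 = 7a ⊕ 72 = 08
byte 2: (ac ⊕ b5) ⊕ 6f = 19 ⊕ 6f = 76
byte 3: (85 ⊕ b0) ⊕ 6d = 35 ⊕ 6d = 58
byte 4: (57 ⊕ 7a) ⊕ 3a = 2d ⊕ 3a = 17
byte 5: (4b ⊕ 3c) ⊕ 20 = 77 ⊕ 20 = 57
byte 6: (bc ⊕ 00) ⊕ 20 = bc ⊕ 20 = 9c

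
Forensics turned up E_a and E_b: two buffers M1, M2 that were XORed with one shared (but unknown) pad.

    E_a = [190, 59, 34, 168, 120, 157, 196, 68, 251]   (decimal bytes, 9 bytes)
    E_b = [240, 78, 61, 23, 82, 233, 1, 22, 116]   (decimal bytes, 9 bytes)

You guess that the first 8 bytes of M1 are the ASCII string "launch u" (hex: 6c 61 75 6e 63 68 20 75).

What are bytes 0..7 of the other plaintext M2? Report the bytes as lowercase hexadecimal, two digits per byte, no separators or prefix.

22146ad1491ce527

First, E_a ⊕ E_b = (M1 ⊕ K) ⊕ (M2 ⊕ K) = M1 ⊕ M2, so the key drops out. Then M2 = (M1 ⊕ M2) ⊕ M1 over the first 8 bytes.
byte 0: (be XOR f0) XOR 6c = 4e XOR 6c = 22
byte 1: (3b XOR 4e) XOR 61 = 75 XOR 61 = 14
byte 2: (22 XOR 3d) XOR 75 = 1f XOR 75 = 6a
byte 3: (a8 XOR 17) XOR 6e = bf XOR 6e = d1
byte 4: (78 XOR 52) XOR 63 = 2a XOR 63 = 49
byte 5: (9d XOR e9) XOR 68 = 74 XOR 68 = 1c
byte 6: (c4 XOR 01) XOR 20 = c5 XOR 20 = e5
byte 7: (44 XOR 16) XOR 75 = 52 XOR 75 = 27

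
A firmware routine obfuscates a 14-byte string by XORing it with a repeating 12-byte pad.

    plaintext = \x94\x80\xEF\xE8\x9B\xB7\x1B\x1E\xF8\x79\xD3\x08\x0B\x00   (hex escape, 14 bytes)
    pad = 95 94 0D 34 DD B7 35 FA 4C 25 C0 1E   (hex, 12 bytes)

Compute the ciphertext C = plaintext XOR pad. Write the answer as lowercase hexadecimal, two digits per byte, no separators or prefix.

0114e2dc46002ee4b45c13169e94

The 12-byte key repeats, so the effective keystream is 95 94 0d 34 dd b7 35 fa 4c 25 c0 1e 95 94.
byte 0: 94 ^ 95 = 01
byte 1: 80 ^ 94 = 14
byte 2: ef ^ 0d = e2
byte 3: e8 ^ 34 = dc
byte 4: 9b ^ dd = 46
byte 5: b7 ^ b7 = 00
byte 6: 1b ^ 35 = 2e
byte 7: 1e ^ fa = e4
byte 8: f8 ^ 4c = b4
byte 9: 79 ^ 25 = 5c
byte 10: d3 ^ c0 = 13
byte 11: 08 ^ 1e = 16
byte 12: 0b ^ 95 = 9e
byte 13: 00 ^ 94 = 94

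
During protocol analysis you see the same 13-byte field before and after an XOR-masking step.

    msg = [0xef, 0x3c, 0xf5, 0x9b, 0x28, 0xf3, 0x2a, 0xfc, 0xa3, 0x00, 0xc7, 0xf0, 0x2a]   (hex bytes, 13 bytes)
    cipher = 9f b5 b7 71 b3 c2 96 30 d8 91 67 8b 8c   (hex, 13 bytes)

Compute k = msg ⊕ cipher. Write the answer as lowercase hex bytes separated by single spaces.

70 89 42 ea 9b 31 bc cc 7b 91 a0 7b a6

Since cipher = msg ⊕ k, XORing both sides with msg gives k = msg ⊕ cipher.
11101111 XOR 10011111 = 01110000
00111100 XOR 10110101 = 10001001
11110101 XOR 10110111 = 01000010
10011011 XOR 01110001 = 11101010
00101000 XOR 10110011 = 10011011
11110011 XOR 11000010 = 00110001
00101010 XOR 10010110 = 10111100
11111100 XOR 00110000 = 11001100
10100011 XOR 11011000 = 01111011
00000000 XOR 10010001 = 10010001
11000111 XOR 01100111 = 10100000
11110000 XOR 10001011 = 01111011
00101010 XOR 10001100 = 10100110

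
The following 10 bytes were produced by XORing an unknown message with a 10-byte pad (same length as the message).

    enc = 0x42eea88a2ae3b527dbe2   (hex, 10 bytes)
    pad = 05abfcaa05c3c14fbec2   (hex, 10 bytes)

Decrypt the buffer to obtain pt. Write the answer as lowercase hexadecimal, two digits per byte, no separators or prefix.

474554202f2074686520

01000010 XOR 00000101 = 01000111
11101110 XOR 10101011 = 01000101
10101000 XOR 11111100 = 01010100
10001010 XOR 10101010 = 00100000
00101010 XOR 00000101 = 00101111
11100011 XOR 11000011 = 00100000
10110101 XOR 11000001 = 01110100
00100111 XOR 01001111 = 01101000
11011011 XOR 10111110 = 01100101
11100010 XOR 11000010 = 00100000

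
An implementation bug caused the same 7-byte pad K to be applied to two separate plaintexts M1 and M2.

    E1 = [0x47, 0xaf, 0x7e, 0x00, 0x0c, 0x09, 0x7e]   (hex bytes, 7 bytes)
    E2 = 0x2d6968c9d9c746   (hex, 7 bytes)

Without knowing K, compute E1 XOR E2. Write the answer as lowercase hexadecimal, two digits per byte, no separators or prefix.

E1 ⊕ E2 = (M1 ⊕ K) ⊕ (M2 ⊕ K) = M1 ⊕ M2 — the shared key cancels under XOR.
47 XOR 2d = 6a
af XOR 69 = c6
7e XOR 68 = 16
00 XOR c9 = c9
0c XOR d9 = d5
09 XOR c7 = ce
7e XOR 46 = 38

6ac616c9d5ce38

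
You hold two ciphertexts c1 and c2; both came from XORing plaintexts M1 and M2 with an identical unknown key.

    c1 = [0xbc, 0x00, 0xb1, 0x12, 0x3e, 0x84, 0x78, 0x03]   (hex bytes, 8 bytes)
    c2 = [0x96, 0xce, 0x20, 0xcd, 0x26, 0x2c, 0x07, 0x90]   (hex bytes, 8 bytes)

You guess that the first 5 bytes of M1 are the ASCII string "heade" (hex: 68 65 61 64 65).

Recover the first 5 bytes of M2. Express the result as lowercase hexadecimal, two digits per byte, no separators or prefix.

First, c1 ⊕ c2 = (M1 ⊕ K) ⊕ (M2 ⊕ K) = M1 ⊕ M2, so the key drops out. Then M2 = (M1 ⊕ M2) ⊕ M1 over the first 5 bytes.
byte 0: (bc xor 96) xor 68 = 2a xor 68 = 42
byte 1: (00 xor ce) xor 65 = ce xor 65 = ab
byte 2: (b1 xor 20) xor 61 = 91 xor 61 = f0
byte 3: (12 xor cd) xor 64 = df xor 64 = bb
byte 4: (3e xor 26) xor 65 = 18 xor 65 = 7d

42abf0bb7d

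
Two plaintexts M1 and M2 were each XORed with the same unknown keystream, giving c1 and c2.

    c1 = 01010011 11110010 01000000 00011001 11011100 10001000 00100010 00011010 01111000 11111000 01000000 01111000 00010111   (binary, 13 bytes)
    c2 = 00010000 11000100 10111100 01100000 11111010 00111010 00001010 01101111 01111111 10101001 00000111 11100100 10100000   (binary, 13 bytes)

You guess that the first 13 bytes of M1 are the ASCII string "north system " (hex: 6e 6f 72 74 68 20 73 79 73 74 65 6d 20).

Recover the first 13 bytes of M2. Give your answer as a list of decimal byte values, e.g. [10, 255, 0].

First, c1 ⊕ c2 = (M1 ⊕ K) ⊕ (M2 ⊕ K) = M1 ⊕ M2, so the key drops out. Then M2 = (M1 ⊕ M2) ⊕ M1 over the first 13 bytes.
byte 0: (53 xor 10) xor 6e = 43 xor 6e = 2d
byte 1: (f2 xor c4) xor 6f = 36 xor 6f = 59
byte 2: (40 xor bc) xor 72 = fc xor 72 = 8e
byte 3: (19 xor 60) xor 74 = 79 xor 74 = 0d
byte 4: (dc xor fa) xor 68 = 26 xor 68 = 4e
byte 5: (88 xor 3a) xor 20 = b2 xor 20 = 92
byte 6: (22 xor 0a) xor 73 = 28 xor 73 = 5b
byte 7: (1a xor 6f) xor 79 = 75 xor 79 = 0c
byte 8: (78 xor 7f) xor 73 = 07 xor 73 = 74
byte 9: (f8 xor a9) xor 74 = 51 xor 74 = 25
byte 10: (40 xor 07) xor 65 = 47 xor 65 = 22
byte 11: (78 xor e4) xor 6d = 9c xor 6d = f1
byte 12: (17 xor a0) xor 20 = b7 xor 20 = 97

[45, 89, 142, 13, 78, 146, 91, 12, 116, 37, 34, 241, 151]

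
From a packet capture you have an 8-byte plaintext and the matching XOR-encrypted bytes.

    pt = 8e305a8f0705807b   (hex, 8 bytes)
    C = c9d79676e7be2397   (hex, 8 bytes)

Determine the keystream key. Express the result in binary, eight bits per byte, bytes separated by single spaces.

01000111 11100111 11001100 11111001 11100000 10111011 10100011 11101100

Since C = pt ⊕ key, XORing both sides with pt gives key = pt ⊕ C.
byte 0: 10001110 ⊕ 11001001 = 01000111
byte 1: 00110000 ⊕ 11010111 = 11100111
byte 2: 01011010 ⊕ 10010110 = 11001100
byte 3: 10001111 ⊕ 01110110 = 11111001
byte 4: 00000111 ⊕ 11100111 = 11100000
byte 5: 00000101 ⊕ 10111110 = 10111011
byte 6: 10000000 ⊕ 00100011 = 10100011
byte 7: 01111011 ⊕ 10010111 = 11101100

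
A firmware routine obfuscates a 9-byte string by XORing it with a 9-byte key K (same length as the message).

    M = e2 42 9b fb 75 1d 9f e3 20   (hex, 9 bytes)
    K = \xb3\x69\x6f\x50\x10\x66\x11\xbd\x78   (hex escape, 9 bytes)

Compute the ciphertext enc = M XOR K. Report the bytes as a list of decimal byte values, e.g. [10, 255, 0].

XOR is its own inverse, so applying the key byte-wise gives the result directly.
byte 0: 11100010 xor 10110011 = 01010001
byte 1: 01000010 xor 01101001 = 00101011
byte 2: 10011011 xor 01101111 = 11110100
byte 3: 11111011 xor 01010000 = 10101011
byte 4: 01110101 xor 00010000 = 01100101
byte 5: 00011101 xor 01100110 = 01111011
byte 6: 10011111 xor 00010001 = 10001110
byte 7: 11100011 xor 10111101 = 01011110
byte 8: 00100000 xor 01111000 = 01011000

[81, 43, 244, 171, 101, 123, 142, 94, 88]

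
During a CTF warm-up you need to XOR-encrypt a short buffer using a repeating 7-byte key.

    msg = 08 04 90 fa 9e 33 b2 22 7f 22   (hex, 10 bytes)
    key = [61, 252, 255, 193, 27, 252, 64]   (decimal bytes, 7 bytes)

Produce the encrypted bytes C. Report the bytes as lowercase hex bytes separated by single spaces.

35 f8 6f 3b 85 cf f2 1f 83 dd

The 7-byte key repeats, so the effective keystream is 3d fc ff c1 1b fc 40 3d fc ff.
byte 0:   8 ⊕  61 =  53
byte 1:   4 ⊕ 252 = 248
byte 2: 144 ⊕ 255 = 111
byte 3: 250 ⊕ 193 =  59
byte 4: 158 ⊕  27 = 133
byte 5:  51 ⊕ 252 = 207
byte 6: 178 ⊕  64 = 242
byte 7:  34 ⊕  61 =  31
byte 8: 127 ⊕ 252 = 131
byte 9:  34 ⊕ 255 = 221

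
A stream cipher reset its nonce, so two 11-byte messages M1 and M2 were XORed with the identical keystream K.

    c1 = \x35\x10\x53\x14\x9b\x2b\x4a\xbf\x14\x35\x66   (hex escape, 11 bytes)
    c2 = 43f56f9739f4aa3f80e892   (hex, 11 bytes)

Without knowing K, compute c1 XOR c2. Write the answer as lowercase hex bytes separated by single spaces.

c1 ⊕ c2 = (M1 ⊕ K) ⊕ (M2 ⊕ K) = M1 ⊕ M2 — the shared key cancels under XOR.
byte 0: 35 ^ 43 = 76
byte 1: 10 ^ f5 = e5
byte 2: 53 ^ 6f = 3c
byte 3: 14 ^ 97 = 83
byte 4: 9b ^ 39 = a2
byte 5: 2b ^ f4 = df
byte 6: 4a ^ aa = e0
byte 7: bf ^ 3f = 80
byte 8: 14 ^ 80 = 94
byte 9: 35 ^ e8 = dd
byte 10: 66 ^ 92 = f4

76 e5 3c 83 a2 df e0 80 94 dd f4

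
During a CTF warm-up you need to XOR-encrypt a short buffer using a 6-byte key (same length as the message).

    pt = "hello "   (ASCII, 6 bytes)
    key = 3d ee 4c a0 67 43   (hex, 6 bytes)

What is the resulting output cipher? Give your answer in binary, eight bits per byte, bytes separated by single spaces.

01010101 10001011 00100000 11001100 00001000 01100011

XOR is its own inverse, so applying the key byte-wise gives the result directly.
68 ^ 3d = 55
65 ^ ee = 8b
6c ^ 4c = 20
6c ^ a0 = cc
6f ^ 67 = 08
20 ^ 43 = 63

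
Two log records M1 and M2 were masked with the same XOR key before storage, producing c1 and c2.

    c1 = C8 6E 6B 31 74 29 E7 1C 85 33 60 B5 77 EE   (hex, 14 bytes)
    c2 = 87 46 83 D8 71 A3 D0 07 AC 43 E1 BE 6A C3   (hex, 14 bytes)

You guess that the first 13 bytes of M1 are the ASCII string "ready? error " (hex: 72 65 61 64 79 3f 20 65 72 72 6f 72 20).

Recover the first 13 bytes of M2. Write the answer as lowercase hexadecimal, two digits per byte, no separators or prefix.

First, c1 ⊕ c2 = (M1 ⊕ K) ⊕ (M2 ⊕ K) = M1 ⊕ M2, so the key drops out. Then M2 = (M1 ⊕ M2) ⊕ M1 over the first 13 bytes.
byte 0: (c8 ⊕ 87) ⊕ 72 = 4f ⊕ 72 = 3d
byte 1: (6e ⊕ 46) ⊕ 65 = 28 ⊕ 65 = 4d
byte 2: (6b ⊕ 83) ⊕ 61 = e8 ⊕ 61 = 89
byte 3: (31 ⊕ d8) ⊕ 64 = e9 ⊕ 64 = 8d
byte 4: (74 ⊕ 71) ⊕ 79 = 05 ⊕ 79 = 7c
byte 5: (29 ⊕ a3) ⊕ 3f = 8a ⊕ 3f = b5
byte 6: (e7 ⊕ d0) ⊕ 20 = 37 ⊕ 20 = 17
byte 7: (1c ⊕ 07) ⊕ 65 = 1b ⊕ 65 = 7e
byte 8: (85 ⊕ ac) ⊕ 72 = 29 ⊕ 72 = 5b
byte 9: (33 ⊕ 43) ⊕ 72 = 70 ⊕ 72 = 02
byte 10: (60 ⊕ e1) ⊕ 6f = 81 ⊕ 6f = ee
byte 11: (b5 ⊕ be) ⊕ 72 = 0b ⊕ 72 = 79
byte 12: (77 ⊕ 6a) ⊕ 20 = 1d ⊕ 20 = 3d

3d4d898d7cb5177e5b02ee793d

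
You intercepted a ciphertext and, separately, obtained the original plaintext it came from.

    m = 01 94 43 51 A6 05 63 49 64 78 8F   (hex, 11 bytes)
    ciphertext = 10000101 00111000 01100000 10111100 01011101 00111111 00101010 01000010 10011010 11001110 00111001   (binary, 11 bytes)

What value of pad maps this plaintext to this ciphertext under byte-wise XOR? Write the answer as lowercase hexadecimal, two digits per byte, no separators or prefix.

84ac23edfb3a490bfeb6b6

Since ciphertext = m ⊕ pad, XORing both sides with m gives pad = m ⊕ ciphertext.
  1 XOR 133 = 132
148 XOR  56 = 172
 67 XOR  96 =  35
 81 XOR 188 = 237
166 XOR  93 = 251
  5 XOR  63 =  58
 99 XOR  42 =  73
 73 XOR  66 =  11
100 XOR 154 = 254
120 XOR 206 = 182
143 XOR  57 = 182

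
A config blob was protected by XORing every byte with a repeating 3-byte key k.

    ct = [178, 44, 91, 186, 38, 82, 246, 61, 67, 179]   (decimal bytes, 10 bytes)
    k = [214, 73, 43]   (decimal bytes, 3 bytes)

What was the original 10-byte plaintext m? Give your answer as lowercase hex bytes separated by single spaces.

The 3-byte key repeats, so the effective keystream is d6 49 2b d6 49 2b d6 49 2b d6.
byte 0: 10110010 XOR 11010110 = 01100100
byte 1: 00101100 XOR 01001001 = 01100101
byte 2: 01011011 XOR 00101011 = 01110000
byte 3: 10111010 XOR 11010110 = 01101100
byte 4: 00100110 XOR 01001001 = 01101111
byte 5: 01010010 XOR 00101011 = 01111001
byte 6: 11110110 XOR 11010110 = 00100000
byte 7: 00111101 XOR 01001001 = 01110100
byte 8: 01000011 XOR 00101011 = 01101000
byte 9: 10110011 XOR 11010110 = 01100101

64 65 70 6c 6f 79 20 74 68 65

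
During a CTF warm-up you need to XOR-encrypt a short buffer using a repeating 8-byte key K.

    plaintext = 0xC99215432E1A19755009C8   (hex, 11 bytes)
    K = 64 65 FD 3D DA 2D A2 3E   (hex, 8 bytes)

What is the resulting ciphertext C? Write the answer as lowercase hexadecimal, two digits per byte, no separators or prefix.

adf7e87ef437bb4b346c35

The 8-byte key repeats, so the effective keystream is 64 65 fd 3d da 2d a2 3e 64 65 fd.
byte 0: 11001001 xor 01100100 = 10101101
byte 1: 10010010 xor 01100101 = 11110111
byte 2: 00010101 xor 11111101 = 11101000
byte 3: 01000011 xor 00111101 = 01111110
byte 4: 00101110 xor 11011010 = 11110100
byte 5: 00011010 xor 00101101 = 00110111
byte 6: 00011001 xor 10100010 = 10111011
byte 7: 01110101 xor 00111110 = 01001011
byte 8: 01010000 xor 01100100 = 00110100
byte 9: 00001001 xor 01100101 = 01101100
byte 10: 11001000 xor 11111101 = 00110101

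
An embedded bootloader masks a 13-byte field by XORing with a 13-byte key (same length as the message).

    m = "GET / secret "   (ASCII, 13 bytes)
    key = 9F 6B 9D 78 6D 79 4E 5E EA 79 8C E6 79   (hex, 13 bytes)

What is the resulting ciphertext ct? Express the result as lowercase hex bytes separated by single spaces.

 71 XOR 159 = 216
 69 XOR 107 =  46
 84 XOR 157 = 201
 32 XOR 120 =  88
 47 XOR 109 =  66
 32 XOR 121 =  89
115 XOR  78 =  61
101 XOR  94 =  59
 99 XOR 234 = 137
114 XOR 121 =  11
101 XOR 140 = 233
116 XOR 230 = 146
 32 XOR 121 =  89

d8 2e c9 58 42 59 3d 3b 89 0b e9 92 59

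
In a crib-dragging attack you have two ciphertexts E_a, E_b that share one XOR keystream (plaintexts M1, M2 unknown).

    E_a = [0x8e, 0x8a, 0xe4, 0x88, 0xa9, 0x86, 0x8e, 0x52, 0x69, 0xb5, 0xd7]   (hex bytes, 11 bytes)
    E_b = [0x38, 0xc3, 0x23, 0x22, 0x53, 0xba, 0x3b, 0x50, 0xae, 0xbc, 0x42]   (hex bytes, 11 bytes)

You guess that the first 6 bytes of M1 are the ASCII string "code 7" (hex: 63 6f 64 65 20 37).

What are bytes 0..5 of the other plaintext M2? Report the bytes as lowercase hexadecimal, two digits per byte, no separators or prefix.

First, E_a ⊕ E_b = (M1 ⊕ K) ⊕ (M2 ⊕ K) = M1 ⊕ M2, so the key drops out. Then M2 = (M1 ⊕ M2) ⊕ M1 over the first 6 bytes.
byte 0: (8e XOR 38) XOR 63 = b6 XOR 63 = d5
byte 1: (8a XOR c3) XOR 6f = 49 XOR 6f = 26
byte 2: (e4 XOR 23) XOR 64 = c7 XOR 64 = a3
byte 3: (88 XOR 22) XOR 65 = aa XOR 65 = cf
byte 4: (a9 XOR 53) XOR 20 = fa XOR 20 = da
byte 5: (86 XOR ba) XOR 37 = 3c XOR 37 = 0b

d526a3cfda0b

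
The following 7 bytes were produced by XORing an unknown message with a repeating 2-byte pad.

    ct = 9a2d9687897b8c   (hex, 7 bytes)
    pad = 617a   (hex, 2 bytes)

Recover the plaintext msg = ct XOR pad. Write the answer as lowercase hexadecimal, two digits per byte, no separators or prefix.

fb57f7fde801ed

The 2-byte key repeats, so the effective keystream is 61 7a 61 7a 61 7a 61.
byte 0: 9a XOR 61 = fb
byte 1: 2d XOR 7a = 57
byte 2: 96 XOR 61 = f7
byte 3: 87 XOR 7a = fd
byte 4: 89 XOR 61 = e8
byte 5: 7b XOR 7a = 01
byte 6: 8c XOR 61 = ed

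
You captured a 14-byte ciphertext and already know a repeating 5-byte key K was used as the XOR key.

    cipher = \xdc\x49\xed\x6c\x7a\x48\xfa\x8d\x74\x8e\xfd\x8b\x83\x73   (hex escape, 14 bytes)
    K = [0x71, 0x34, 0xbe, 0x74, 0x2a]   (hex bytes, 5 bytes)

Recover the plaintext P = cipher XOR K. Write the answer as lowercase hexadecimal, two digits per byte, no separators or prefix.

ad7d53185039ce3300a48cbf3d07

The 5-byte key repeats, so the effective keystream is 71 34 be 74 2a 71 34 be 74 2a 71 34 be 74.
byte 0: dc ⊕ 71 = ad
byte 1: 49 ⊕ 34 = 7d
byte 2: ed ⊕ be = 53
byte 3: 6c ⊕ 74 = 18
byte 4: 7a ⊕ 2a = 50
byte 5: 48 ⊕ 71 = 39
byte 6: fa ⊕ 34 = ce
byte 7: 8d ⊕ be = 33
byte 8: 74 ⊕ 74 = 00
byte 9: 8e ⊕ 2a = a4
byte 10: fd ⊕ 71 = 8c
byte 11: 8b ⊕ 34 = bf
byte 12: 83 ⊕ be = 3d
byte 13: 73 ⊕ 74 = 07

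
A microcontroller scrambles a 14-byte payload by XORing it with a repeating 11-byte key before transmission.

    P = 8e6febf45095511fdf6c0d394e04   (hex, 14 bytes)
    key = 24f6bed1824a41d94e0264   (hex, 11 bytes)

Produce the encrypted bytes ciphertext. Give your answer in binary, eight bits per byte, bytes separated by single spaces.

10101010 10011001 01010101 00100101 11010010 11011111 00010000 11000110 10010001 01101110 01101001 00011101 10111000 10111010

The 11-byte key repeats, so the effective keystream is 24 f6 be d1 82 4a 41 d9 4e 02 64 24 f6 be.
byte 0: 8e ⊕ 24 = aa
byte 1: 6f ⊕ f6 = 99
byte 2: eb ⊕ be = 55
byte 3: f4 ⊕ d1 = 25
byte 4: 50 ⊕ 82 = d2
byte 5: 95 ⊕ 4a = df
byte 6: 51 ⊕ 41 = 10
byte 7: 1f ⊕ d9 = c6
byte 8: df ⊕ 4e = 91
byte 9: 6c ⊕ 02 = 6e
byte 10: 0d ⊕ 64 = 69
byte 11: 39 ⊕ 24 = 1d
byte 12: 4e ⊕ f6 = b8
byte 13: 04 ⊕ be = ba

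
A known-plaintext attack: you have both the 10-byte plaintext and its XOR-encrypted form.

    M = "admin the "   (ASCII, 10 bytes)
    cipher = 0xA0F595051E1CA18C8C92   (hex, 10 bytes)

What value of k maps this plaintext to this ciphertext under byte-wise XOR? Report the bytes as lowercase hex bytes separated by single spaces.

c1 91 f8 6c 70 3c d5 e4 e9 b2

Since cipher = M ⊕ k, XORing both sides with M gives k = M ⊕ cipher.
 97 ⊕ 160 = 193
100 ⊕ 245 = 145
109 ⊕ 149 = 248
105 ⊕   5 = 108
110 ⊕  30 = 112
 32 ⊕  28 =  60
116 ⊕ 161 = 213
104 ⊕ 140 = 228
101 ⊕ 140 = 233
 32 ⊕ 146 = 178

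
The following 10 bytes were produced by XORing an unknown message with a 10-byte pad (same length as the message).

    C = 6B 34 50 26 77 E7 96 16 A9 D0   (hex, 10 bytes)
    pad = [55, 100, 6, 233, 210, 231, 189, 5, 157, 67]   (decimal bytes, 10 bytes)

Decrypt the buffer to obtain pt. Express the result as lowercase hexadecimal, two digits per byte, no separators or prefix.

XOR is its own inverse, so applying the key byte-wise gives the result directly.
6b ^ 37 = 5c
34 ^ 64 = 50
50 ^ 06 = 56
26 ^ e9 = cf
77 ^ d2 = a5
e7 ^ e7 = 00
96 ^ bd = 2b
16 ^ 05 = 13
a9 ^ 9d = 34
d0 ^ 43 = 93

5c5056cfa5002b133493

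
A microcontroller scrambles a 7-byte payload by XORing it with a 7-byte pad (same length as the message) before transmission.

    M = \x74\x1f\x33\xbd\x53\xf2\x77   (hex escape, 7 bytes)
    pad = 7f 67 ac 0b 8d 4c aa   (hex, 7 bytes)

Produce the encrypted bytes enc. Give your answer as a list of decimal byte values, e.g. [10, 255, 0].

[11, 120, 159, 182, 222, 190, 221]

XOR is its own inverse, so applying the key byte-wise gives the result directly.
01110100 ⊕ 01111111 = 00001011
00011111 ⊕ 01100111 = 01111000
00110011 ⊕ 10101100 = 10011111
10111101 ⊕ 00001011 = 10110110
01010011 ⊕ 10001101 = 11011110
11110010 ⊕ 01001100 = 10111110
01110111 ⊕ 10101010 = 11011101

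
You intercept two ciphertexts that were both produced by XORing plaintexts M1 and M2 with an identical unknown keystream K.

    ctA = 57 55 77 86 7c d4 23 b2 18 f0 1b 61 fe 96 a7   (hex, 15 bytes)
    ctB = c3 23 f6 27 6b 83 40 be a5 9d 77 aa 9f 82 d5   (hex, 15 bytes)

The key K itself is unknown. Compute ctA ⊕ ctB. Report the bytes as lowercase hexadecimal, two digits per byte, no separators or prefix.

947681a11757630cbd6d6ccb611472

ctA ⊕ ctB = (M1 ⊕ K) ⊕ (M2 ⊕ K) = M1 ⊕ M2 — the shared key cancels under XOR.
01010111 ⊕ 11000011 = 10010100
01010101 ⊕ 00100011 = 01110110
01110111 ⊕ 11110110 = 10000001
10000110 ⊕ 00100111 = 10100001
01111100 ⊕ 01101011 = 00010111
11010100 ⊕ 10000011 = 01010111
00100011 ⊕ 01000000 = 01100011
10110010 ⊕ 10111110 = 00001100
00011000 ⊕ 10100101 = 10111101
11110000 ⊕ 10011101 = 01101101
00011011 ⊕ 01110111 = 01101100
01100001 ⊕ 10101010 = 11001011
11111110 ⊕ 10011111 = 01100001
10010110 ⊕ 10000010 = 00010100
10100111 ⊕ 11010101 = 01110010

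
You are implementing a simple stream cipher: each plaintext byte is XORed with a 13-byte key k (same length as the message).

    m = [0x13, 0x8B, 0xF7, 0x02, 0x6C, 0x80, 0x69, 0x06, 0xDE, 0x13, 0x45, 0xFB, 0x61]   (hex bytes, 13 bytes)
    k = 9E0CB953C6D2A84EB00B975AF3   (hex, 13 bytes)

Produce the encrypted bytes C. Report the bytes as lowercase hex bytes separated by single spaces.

8d 87 4e 51 aa 52 c1 48 6e 18 d2 a1 92

byte 0: 13 ^ 9e = 8d
byte 1: 8b ^ 0c = 87
byte 2: f7 ^ b9 = 4e
byte 3: 02 ^ 53 = 51
byte 4: 6c ^ c6 = aa
byte 5: 80 ^ d2 = 52
byte 6: 69 ^ a8 = c1
byte 7: 06 ^ 4e = 48
byte 8: de ^ b0 = 6e
byte 9: 13 ^ 0b = 18
byte 10: 45 ^ 97 = d2
byte 11: fb ^ 5a = a1
byte 12: 61 ^ f3 = 92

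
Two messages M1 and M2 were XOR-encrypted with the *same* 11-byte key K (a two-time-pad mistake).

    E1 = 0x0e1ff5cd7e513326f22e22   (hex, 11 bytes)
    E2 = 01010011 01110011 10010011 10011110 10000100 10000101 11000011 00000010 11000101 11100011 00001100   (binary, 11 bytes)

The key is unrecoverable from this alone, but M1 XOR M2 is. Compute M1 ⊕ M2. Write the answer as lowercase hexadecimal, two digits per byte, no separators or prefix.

5d6c6653fad4f02437cd2e

E1 ⊕ E2 = (M1 ⊕ K) ⊕ (M2 ⊕ K) = M1 ⊕ M2 — the shared key cancels under XOR.
 14 ^  83 =  93
 31 ^ 115 = 108
245 ^ 147 = 102
205 ^ 158 =  83
126 ^ 132 = 250
 81 ^ 133 = 212
 51 ^ 195 = 240
 38 ^   2 =  36
242 ^ 197 =  55
 46 ^ 227 = 205
 34 ^  12 =  46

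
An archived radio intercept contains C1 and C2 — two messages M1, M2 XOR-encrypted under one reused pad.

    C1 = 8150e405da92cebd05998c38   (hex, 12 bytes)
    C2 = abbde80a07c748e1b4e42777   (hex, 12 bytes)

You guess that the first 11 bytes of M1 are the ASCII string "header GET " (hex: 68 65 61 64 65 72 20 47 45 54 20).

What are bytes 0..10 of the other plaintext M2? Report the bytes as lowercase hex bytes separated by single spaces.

42 88 6d 6b b8 27 a6 1b f4 29 8b

First, C1 ⊕ C2 = (M1 ⊕ K) ⊕ (M2 ⊕ K) = M1 ⊕ M2, so the key drops out. Then M2 = (M1 ⊕ M2) ⊕ M1 over the first 11 bytes.
byte 0: (81 xor ab) xor 68 = 2a xor 68 = 42
byte 1: (50 xor bd) xor 65 = ed xor 65 = 88
byte 2: (e4 xor e8) xor 61 = 0c xor 61 = 6d
byte 3: (05 xor 0a) xor 64 = 0f xor 64 = 6b
byte 4: (da xor 07) xor 65 = dd xor 65 = b8
byte 5: (92 xor c7) xor 72 = 55 xor 72 = 27
byte 6: (ce xor 48) xor 20 = 86 xor 20 = a6
byte 7: (bd xor e1) xor 47 = 5c xor 47 = 1b
byte 8: (05 xor b4) xor 45 = b1 xor 45 = f4
byte 9: (99 xor e4) xor 54 = 7d xor 54 = 29
byte 10: (8c xor 27) xor 20 = ab xor 20 = 8b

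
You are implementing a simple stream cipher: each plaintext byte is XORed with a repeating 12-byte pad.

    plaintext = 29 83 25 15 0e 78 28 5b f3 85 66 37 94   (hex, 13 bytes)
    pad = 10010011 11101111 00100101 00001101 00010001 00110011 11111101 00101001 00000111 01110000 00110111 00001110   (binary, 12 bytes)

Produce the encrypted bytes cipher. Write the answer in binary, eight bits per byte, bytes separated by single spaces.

10111010 01101100 00000000 00011000 00011111 01001011 11010101 01110010 11110100 11110101 01010001 00111001 00000111

The 12-byte key repeats, so the effective keystream is 93 ef 25 0d 11 33 fd 29 07 70 37 0e 93.
byte 0:  41 ⊕ 147 = 186
byte 1: 131 ⊕ 239 = 108
byte 2:  37 ⊕  37 =   0
byte 3:  21 ⊕  13 =  24
byte 4:  14 ⊕  17 =  31
byte 5: 120 ⊕  51 =  75
byte 6:  40 ⊕ 253 = 213
byte 7:  91 ⊕  41 = 114
byte 8: 243 ⊕   7 = 244
byte 9: 133 ⊕ 112 = 245
byte 10: 102 ⊕  55 =  81
byte 11:  55 ⊕  14 =  57
byte 12: 148 ⊕ 147 =   7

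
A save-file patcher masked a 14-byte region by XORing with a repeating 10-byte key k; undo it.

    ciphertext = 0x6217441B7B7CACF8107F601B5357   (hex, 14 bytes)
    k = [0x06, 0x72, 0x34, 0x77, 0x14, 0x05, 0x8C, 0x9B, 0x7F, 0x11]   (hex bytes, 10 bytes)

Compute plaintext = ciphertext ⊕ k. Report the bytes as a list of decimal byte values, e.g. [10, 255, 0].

The 10-byte key repeats, so the effective keystream is 06 72 34 77 14 05 8c 9b 7f 11 06 72 34 77.
byte 0: 01100010 ^ 00000110 = 01100100
byte 1: 00010111 ^ 01110010 = 01100101
byte 2: 01000100 ^ 00110100 = 01110000
byte 3: 00011011 ^ 01110111 = 01101100
byte 4: 01111011 ^ 00010100 = 01101111
byte 5: 01111100 ^ 00000101 = 01111001
byte 6: 10101100 ^ 10001100 = 00100000
byte 7: 11111000 ^ 10011011 = 01100011
byte 8: 00010000 ^ 01111111 = 01101111
byte 9: 01111111 ^ 00010001 = 01101110
byte 10: 01100000 ^ 00000110 = 01100110
byte 11: 00011011 ^ 01110010 = 01101001
byte 12: 01010011 ^ 00110100 = 01100111
byte 13: 01010111 ^ 01110111 = 00100000

[100, 101, 112, 108, 111, 121, 32, 99, 111, 110, 102, 105, 103, 32]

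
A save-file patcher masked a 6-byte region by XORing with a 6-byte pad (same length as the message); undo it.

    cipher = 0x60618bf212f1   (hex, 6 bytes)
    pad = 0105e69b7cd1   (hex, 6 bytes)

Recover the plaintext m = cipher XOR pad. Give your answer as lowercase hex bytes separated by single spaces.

61 64 6d 69 6e 20

byte 0: 60 xor 01 = 61
byte 1: 61 xor 05 = 64
byte 2: 8b xor e6 = 6d
byte 3: f2 xor 9b = 69
byte 4: 12 xor 7c = 6e
byte 5: f1 xor d1 = 20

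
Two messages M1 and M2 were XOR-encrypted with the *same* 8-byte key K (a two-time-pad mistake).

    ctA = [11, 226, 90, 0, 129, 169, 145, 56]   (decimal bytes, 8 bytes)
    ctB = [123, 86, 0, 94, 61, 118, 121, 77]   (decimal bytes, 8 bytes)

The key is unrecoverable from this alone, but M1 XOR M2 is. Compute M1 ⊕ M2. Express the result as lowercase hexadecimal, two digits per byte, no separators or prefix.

ctA ⊕ ctB = (M1 ⊕ K) ⊕ (M2 ⊕ K) = M1 ⊕ M2 — the shared key cancels under XOR.
0b xor 7b = 70
e2 xor 56 = b4
5a xor 00 = 5a
00 xor 5e = 5e
81 xor 3d = bc
a9 xor 76 = df
91 xor 79 = e8
38 xor 4d = 75

70b45a5ebcdfe875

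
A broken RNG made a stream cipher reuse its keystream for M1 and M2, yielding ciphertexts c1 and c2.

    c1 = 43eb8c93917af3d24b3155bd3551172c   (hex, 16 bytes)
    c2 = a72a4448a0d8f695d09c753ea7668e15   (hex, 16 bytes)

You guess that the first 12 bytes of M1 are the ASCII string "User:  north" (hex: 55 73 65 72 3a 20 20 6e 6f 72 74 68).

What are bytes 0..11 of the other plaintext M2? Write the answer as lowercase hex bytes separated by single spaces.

First, c1 ⊕ c2 = (M1 ⊕ K) ⊕ (M2 ⊕ K) = M1 ⊕ M2, so the key drops out. Then M2 = (M1 ⊕ M2) ⊕ M1 over the first 12 bytes.
byte 0: (43 XOR a7) XOR 55 = e4 XOR 55 = b1
byte 1: (eb XOR 2a) XOR 73 = c1 XOR 73 = b2
byte 2: (8c XOR 44) XOR 65 = c8 XOR 65 = ad
byte 3: (93 XOR 48) XOR 72 = db XOR 72 = a9
byte 4: (91 XOR a0) XOR 3a = 31 XOR 3a = 0b
byte 5: (7a XOR d8) XOR 20 = a2 XOR 20 = 82
byte 6: (f3 XOR f6) XOR 20 = 05 XOR 20 = 25
byte 7: (d2 XOR 95) XOR 6e = 47 XOR 6e = 29
byte 8: (4b XOR d0) XOR 6f = 9b XOR 6f = f4
byte 9: (31 XOR 9c) XOR 72 = ad XOR 72 = df
byte 10: (55 XOR 75) XOR 74 = 20 XOR 74 = 54
byte 11: (bd XOR 3e) XOR 68 = 83 XOR 68 = eb

b1 b2 ad a9 0b 82 25 29 f4 df 54 eb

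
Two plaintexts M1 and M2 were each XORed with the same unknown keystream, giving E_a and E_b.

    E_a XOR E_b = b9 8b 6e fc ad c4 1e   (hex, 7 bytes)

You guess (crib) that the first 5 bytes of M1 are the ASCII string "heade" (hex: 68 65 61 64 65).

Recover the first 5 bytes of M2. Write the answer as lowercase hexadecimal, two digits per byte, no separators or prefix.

Since E_a ⊕ E_b = M1 ⊕ M2, XORing with the guessed M1 bytes yields the corresponding M2 bytes: M2 = (E_a ⊕ E_b) ⊕ M1.
byte 0: b9 XOR 68 = d1
byte 1: 8b XOR 65 = ee
byte 2: 6e XOR 61 = 0f
byte 3: fc XOR 64 = 98
byte 4: ad XOR 65 = c8

d1ee0f98c8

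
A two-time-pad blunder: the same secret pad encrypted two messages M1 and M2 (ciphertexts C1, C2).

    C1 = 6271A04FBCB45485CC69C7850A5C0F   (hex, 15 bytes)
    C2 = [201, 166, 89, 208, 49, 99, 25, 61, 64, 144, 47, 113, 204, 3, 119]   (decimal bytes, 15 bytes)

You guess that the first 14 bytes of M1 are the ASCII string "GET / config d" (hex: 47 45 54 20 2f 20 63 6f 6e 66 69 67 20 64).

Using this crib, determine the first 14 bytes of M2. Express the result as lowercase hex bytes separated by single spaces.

ec 92 ad bf a2 f7 2e d7 e2 9f 81 93 e6 3b

First, C1 ⊕ C2 = (M1 ⊕ K) ⊕ (M2 ⊕ K) = M1 ⊕ M2, so the key drops out. Then M2 = (M1 ⊕ M2) ⊕ M1 over the first 14 bytes.
byte 0: (62 xor c9) xor 47 = ab xor 47 = ec
byte 1: (71 xor a6) xor 45 = d7 xor 45 = 92
byte 2: (a0 xor 59) xor 54 = f9 xor 54 = ad
byte 3: (4f xor d0) xor 20 = 9f xor 20 = bf
byte 4: (bc xor 31) xor 2f = 8d xor 2f = a2
byte 5: (b4 xor 63) xor 20 = d7 xor 20 = f7
byte 6: (54 xor 19) xor 63 = 4d xor 63 = 2e
byte 7: (85 xor 3d) xor 6f = b8 xor 6f = d7
byte 8: (cc xor 40) xor 6e = 8c xor 6e = e2
byte 9: (69 xor 90) xor 66 = f9 xor 66 = 9f
byte 10: (c7 xor 2f) xor 69 = e8 xor 69 = 81
byte 11: (85 xor 71) xor 67 = f4 xor 67 = 93
byte 12: (0a xor cc) xor 20 = c6 xor 20 = e6
byte 13: (5c xor 03) xor 64 = 5f xor 64 = 3b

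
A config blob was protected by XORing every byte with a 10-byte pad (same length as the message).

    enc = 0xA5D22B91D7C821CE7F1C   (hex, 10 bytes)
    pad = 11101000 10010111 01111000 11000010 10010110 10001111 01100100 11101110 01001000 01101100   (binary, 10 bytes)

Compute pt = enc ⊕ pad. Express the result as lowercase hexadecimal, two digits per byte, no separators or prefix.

XOR is its own inverse, so applying the key byte-wise gives the result directly.
byte 0: 10100101 ^ 11101000 = 01001101
byte 1: 11010010 ^ 10010111 = 01000101
byte 2: 00101011 ^ 01111000 = 01010011
byte 3: 10010001 ^ 11000010 = 01010011
byte 4: 11010111 ^ 10010110 = 01000001
byte 5: 11001000 ^ 10001111 = 01000111
byte 6: 00100001 ^ 01100100 = 01000101
byte 7: 11001110 ^ 11101110 = 00100000
byte 8: 01111111 ^ 01001000 = 00110111
byte 9: 00011100 ^ 01101100 = 01110000

4d455353414745203770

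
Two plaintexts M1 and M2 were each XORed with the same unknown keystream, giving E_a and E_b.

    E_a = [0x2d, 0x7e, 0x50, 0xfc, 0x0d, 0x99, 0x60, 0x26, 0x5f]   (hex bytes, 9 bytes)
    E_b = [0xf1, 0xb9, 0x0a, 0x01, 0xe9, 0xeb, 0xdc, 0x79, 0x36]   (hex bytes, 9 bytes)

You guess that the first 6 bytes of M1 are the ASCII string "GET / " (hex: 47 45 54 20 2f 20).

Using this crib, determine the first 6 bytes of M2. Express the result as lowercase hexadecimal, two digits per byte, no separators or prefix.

9b820eddcb52

First, E_a ⊕ E_b = (M1 ⊕ K) ⊕ (M2 ⊕ K) = M1 ⊕ M2, so the key drops out. Then M2 = (M1 ⊕ M2) ⊕ M1 over the first 6 bytes.
byte 0: (2d XOR f1) XOR 47 = dc XOR 47 = 9b
byte 1: (7e XOR b9) XOR 45 = c7 XOR 45 = 82
byte 2: (50 XOR 0a) XOR 54 = 5a XOR 54 = 0e
byte 3: (fc XOR 01) XOR 20 = fd XOR 20 = dd
byte 4: (0d XOR e9) XOR 2f = e4 XOR 2f = cb
byte 5: (99 XOR eb) XOR 20 = 72 XOR 20 = 52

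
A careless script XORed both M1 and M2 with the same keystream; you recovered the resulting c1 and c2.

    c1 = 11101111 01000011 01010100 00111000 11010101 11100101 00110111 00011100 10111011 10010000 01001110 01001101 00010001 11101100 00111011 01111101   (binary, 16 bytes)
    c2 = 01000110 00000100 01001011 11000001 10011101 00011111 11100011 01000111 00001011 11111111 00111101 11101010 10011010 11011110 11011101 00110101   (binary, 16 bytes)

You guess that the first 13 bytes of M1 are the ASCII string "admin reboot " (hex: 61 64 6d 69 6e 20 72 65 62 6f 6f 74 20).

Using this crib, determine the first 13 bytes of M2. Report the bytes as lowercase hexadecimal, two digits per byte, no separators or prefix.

c823729026daa63ed2001cd3ab

First, c1 ⊕ c2 = (M1 ⊕ K) ⊕ (M2 ⊕ K) = M1 ⊕ M2, so the key drops out. Then M2 = (M1 ⊕ M2) ⊕ M1 over the first 13 bytes.
byte 0: (ef ⊕ 46) ⊕ 61 = a9 ⊕ 61 = c8
byte 1: (43 ⊕ 04) ⊕ 64 = 47 ⊕ 64 = 23
byte 2: (54 ⊕ 4b) ⊕ 6d = 1f ⊕ 6d = 72
byte 3: (38 ⊕ c1) ⊕ 69 = f9 ⊕ 69 = 90
byte 4: (d5 ⊕ 9d) ⊕ 6e = 48 ⊕ 6e = 26
byte 5: (e5 ⊕ 1f) ⊕ 20 = fa ⊕ 20 = da
byte 6: (37 ⊕ e3) ⊕ 72 = d4 ⊕ 72 = a6
byte 7: (1c ⊕ 47) ⊕ 65 = 5b ⊕ 65 = 3e
byte 8: (bb ⊕ 0b) ⊕ 62 = b0 ⊕ 62 = d2
byte 9: (90 ⊕ ff) ⊕ 6f = 6f ⊕ 6f = 00
byte 10: (4e ⊕ 3d) ⊕ 6f = 73 ⊕ 6f = 1c
byte 11: (4d ⊕ ea) ⊕ 74 = a7 ⊕ 74 = d3
byte 12: (11 ⊕ 9a) ⊕ 20 = 8b ⊕ 20 = ab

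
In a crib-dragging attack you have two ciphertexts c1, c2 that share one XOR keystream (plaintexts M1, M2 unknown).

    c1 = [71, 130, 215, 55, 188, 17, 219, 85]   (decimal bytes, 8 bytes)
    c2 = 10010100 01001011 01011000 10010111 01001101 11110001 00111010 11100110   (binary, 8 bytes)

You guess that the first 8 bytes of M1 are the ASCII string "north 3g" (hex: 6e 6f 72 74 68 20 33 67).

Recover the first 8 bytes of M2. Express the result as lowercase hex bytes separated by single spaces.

bd a6 fd d4 99 c0 d2 d4

First, c1 ⊕ c2 = (M1 ⊕ K) ⊕ (M2 ⊕ K) = M1 ⊕ M2, so the key drops out. Then M2 = (M1 ⊕ M2) ⊕ M1 over the first 8 bytes.
byte 0: (47 XOR 94) XOR 6e = d3 XOR 6e = bd
byte 1: (82 XOR 4b) XOR 6f = c9 XOR 6f = a6
byte 2: (d7 XOR 58) XOR 72 = 8f XOR 72 = fd
byte 3: (37 XOR 97) XOR 74 = a0 XOR 74 = d4
byte 4: (bc XOR 4d) XOR 68 = f1 XOR 68 = 99
byte 5: (11 XOR f1) XOR 20 = e0 XOR 20 = c0
byte 6: (db XOR 3a) XOR 33 = e1 XOR 33 = d2
byte 7: (55 XOR e6) XOR 67 = b3 XOR 67 = d4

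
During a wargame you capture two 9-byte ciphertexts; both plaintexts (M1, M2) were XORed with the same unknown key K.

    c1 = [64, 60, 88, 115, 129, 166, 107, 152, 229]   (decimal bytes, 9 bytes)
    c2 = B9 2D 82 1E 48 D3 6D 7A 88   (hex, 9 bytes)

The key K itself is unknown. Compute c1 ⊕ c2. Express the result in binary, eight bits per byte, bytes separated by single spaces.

11111001 00010001 11011010 01101101 11001001 01110101 00000110 11100010 01101101

c1 ⊕ c2 = (M1 ⊕ K) ⊕ (M2 ⊕ K) = M1 ⊕ M2 — the shared key cancels under XOR.
40 xor b9 = f9
3c xor 2d = 11
58 xor 82 = da
73 xor 1e = 6d
81 xor 48 = c9
a6 xor d3 = 75
6b xor 6d = 06
98 xor 7a = e2
e5 xor 88 = 6d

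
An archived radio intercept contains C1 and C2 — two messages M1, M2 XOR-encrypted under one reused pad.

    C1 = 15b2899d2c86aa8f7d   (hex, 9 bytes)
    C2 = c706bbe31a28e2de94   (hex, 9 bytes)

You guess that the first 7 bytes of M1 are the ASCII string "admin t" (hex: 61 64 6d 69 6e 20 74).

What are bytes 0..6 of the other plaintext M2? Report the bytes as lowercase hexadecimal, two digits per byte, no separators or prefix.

First, C1 ⊕ C2 = (M1 ⊕ K) ⊕ (M2 ⊕ K) = M1 ⊕ M2, so the key drops out. Then M2 = (M1 ⊕ M2) ⊕ M1 over the first 7 bytes.
byte 0: (15 ⊕ c7) ⊕ 61 = d2 ⊕ 61 = b3
byte 1: (b2 ⊕ 06) ⊕ 64 = b4 ⊕ 64 = d0
byte 2: (89 ⊕ bb) ⊕ 6d = 32 ⊕ 6d = 5f
byte 3: (9d ⊕ e3) ⊕ 69 = 7e ⊕ 69 = 17
byte 4: (2c ⊕ 1a) ⊕ 6e = 36 ⊕ 6e = 58
byte 5: (86 ⊕ 28) ⊕ 20 = ae ⊕ 20 = 8e
byte 6: (aa ⊕ e2) ⊕ 74 = 48 ⊕ 74 = 3c

b3d05f17588e3c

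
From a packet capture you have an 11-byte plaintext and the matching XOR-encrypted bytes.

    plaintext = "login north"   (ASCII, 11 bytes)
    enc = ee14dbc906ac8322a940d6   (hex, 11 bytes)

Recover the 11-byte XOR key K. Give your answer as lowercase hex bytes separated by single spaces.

Since enc = plaintext ⊕ K, XORing both sides with plaintext gives K = plaintext ⊕ enc.
byte 0: 6c XOR ee = 82
byte 1: 6f XOR 14 = 7b
byte 2: 67 XOR db = bc
byte 3: 69 XOR c9 = a0
byte 4: 6e XOR 06 = 68
byte 5: 20 XOR ac = 8c
byte 6: 6e XOR 83 = ed
byte 7: 6f XOR 22 = 4d
byte 8: 72 XOR a9 = db
byte 9: 74 XOR 40 = 34
byte 10: 68 XOR d6 = be

82 7b bc a0 68 8c ed 4d db 34 be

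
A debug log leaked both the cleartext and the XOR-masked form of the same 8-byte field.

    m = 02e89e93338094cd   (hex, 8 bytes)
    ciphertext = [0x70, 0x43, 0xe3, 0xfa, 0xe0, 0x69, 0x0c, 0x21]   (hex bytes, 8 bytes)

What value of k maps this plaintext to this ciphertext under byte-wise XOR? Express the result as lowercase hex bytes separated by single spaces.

Since ciphertext = m ⊕ k, XORing both sides with m gives k = m ⊕ ciphertext.
byte 0: 00000010 ⊕ 01110000 = 01110010
byte 1: 11101000 ⊕ 01000011 = 10101011
byte 2: 10011110 ⊕ 11100011 = 01111101
byte 3: 10010011 ⊕ 11111010 = 01101001
byte 4: 00110011 ⊕ 11100000 = 11010011
byte 5: 10000000 ⊕ 01101001 = 11101001
byte 6: 10010100 ⊕ 00001100 = 10011000
byte 7: 11001101 ⊕ 00100001 = 11101100

72 ab 7d 69 d3 e9 98 ec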